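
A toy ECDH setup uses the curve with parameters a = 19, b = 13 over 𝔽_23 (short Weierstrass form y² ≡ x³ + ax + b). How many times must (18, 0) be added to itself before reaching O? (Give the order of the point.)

2P: (18, 0) + (18, 0): same x and y₁ ≡ -y₂, so the sum is O.
2P = O, so the order is 2.

2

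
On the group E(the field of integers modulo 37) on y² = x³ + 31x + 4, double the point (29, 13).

tangent at (29, 13): λ = (3·29² + 31)/(2·13) ≡ 1/26. 26⁻¹ ≡ 10 (mod 37) since 26·10 = 260 ≡ 1, so λ ≡ 1·10 ≡ 10.
  x = λ² - 29 - 29 = 100 - 58 ≡ 5; y = λ·(29 - 5) - 13 ≡ 5. → (5, 5)

(5, 5)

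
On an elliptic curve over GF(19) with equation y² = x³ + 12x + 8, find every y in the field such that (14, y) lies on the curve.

x³ + 12x + 8 = 2920 ≡ 13 (mod 19).
13 is a non-residue mod 19; no y exists.

none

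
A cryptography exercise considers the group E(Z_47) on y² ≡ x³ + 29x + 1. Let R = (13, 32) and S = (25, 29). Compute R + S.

(12, 3)

(13, 32) + (25, 29). λ = (29 - 32)/(25 - 13) ≡ 44/12 mod 47. 12⁻¹ ≡ 4 (mod 47), so λ ≡ 35.
  x = λ² - 13 - 25 = 1225 - 38 ≡ 12; y = λ·(13 - 12) - 32 ≡ 3. → (12, 3)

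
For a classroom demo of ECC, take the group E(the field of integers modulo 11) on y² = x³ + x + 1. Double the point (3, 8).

tangent at (3, 8): λ = (3·3² + 1)/(2·8) ≡ 6/5. 5⁻¹ ≡ 9 (mod 11), so λ ≡ 6·9 ≡ 10.
  x = λ² - 3 - 3 = 100 - 6 ≡ 6; y = λ·(3 - 6) - 8 ≡ 6. → (6, 6)

(6, 6)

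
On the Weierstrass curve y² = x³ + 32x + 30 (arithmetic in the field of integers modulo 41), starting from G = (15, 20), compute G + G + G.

Repeated addition: build up to 3G.
2G: tangent at (15, 20): λ = (3·15² + 32)/(2·20) ≡ 10/40. 40⁻¹ ≡ 40 (mod 41) since 40·40 = 1600 ≡ 1, so λ ≡ 10·40 ≡ 31.
  x = λ² - 15 - 15 = 961 - 30 ≡ 29; y = λ·(15 - 29) - 20 ≡ 38. → (29, 38)
3G: (29, 38) + (15, 20). λ = (20 - 38)/(15 - 29) ≡ 23/27 mod 41. 27⁻¹ ≡ 38 (mod 41), so λ ≡ 13.
  x = λ² - 29 - 15 = 169 - 44 ≡ 2; y = λ·(29 - 2) - 38 ≡ 26. → (2, 26)

(2, 26)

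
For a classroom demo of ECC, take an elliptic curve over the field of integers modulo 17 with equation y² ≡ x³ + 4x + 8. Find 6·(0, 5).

Write P = (0, 5).
Repeated addition: build up to 6P.
2P: tangent at (0, 5): λ = (3·0² + 4)/(2·5) ≡ 4/10. 10⁻¹ ≡ 12 (mod 17), so λ ≡ 4·12 ≡ 14.
  x = λ² - 0 - 0 = 196 - 0 ≡ 9; y = λ·(0 - 9) - 5 ≡ 5. → (9, 5)
3P: (9, 5) + (0, 5). λ = (5 - 5)/(0 - 9) ≡ 0/8 mod 17. 8⁻¹ ≡ 15 (mod 17), so λ ≡ 0.
  x = λ² - 9 - 0 = 0 - 9 ≡ 8; y = λ·(9 - 8) - 5 ≡ 12. → (8, 12)
4P: (8, 12) + (0, 5). λ = (5 - 12)/(0 - 8) ≡ 10/9 mod 17. 9⁻¹ ≡ 2 (mod 17), so λ ≡ 3.
  x = λ² - 8 - 0 = 9 - 8 ≡ 1; y = λ·(8 - 1) - 12 ≡ 9. → (1, 9)
5P: (1, 9) + (0, 5). λ = (5 - 9)/(0 - 1) ≡ 13/16 mod 17. 16⁻¹ ≡ 16 (mod 17) since 16·16 = 256 ≡ 1, so λ ≡ 4.
  x = λ² - 1 - 0 = 16 - 1 ≡ 15; y = λ·(1 - 15) - 9 ≡ 3. → (15, 3)
6P: (15, 3) + (0, 5). λ = (5 - 3)/(0 - 15) ≡ 2/2 mod 17. 2⁻¹ ≡ 9 (mod 17), so λ ≡ 1.
  x = λ² - 15 - 0 = 1 - 15 ≡ 3; y = λ·(15 - 3) - 3 ≡ 9. → (3, 9)

(3, 9)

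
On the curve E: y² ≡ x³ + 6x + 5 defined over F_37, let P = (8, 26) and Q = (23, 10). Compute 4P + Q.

First 4P:
Double-and-add on 4 = (100)₂. Start with P = (8, 26) for the leading 1-bit.
double: tangent at (8, 26): λ = (3·8² + 6)/(2·26) ≡ 13/15. 15⁻¹ ≡ 5 (mod 37) since 15·5 = 75 ≡ 1, so λ ≡ 13·5 ≡ 28.
  x = λ² - 8 - 8 = 784 - 16 ≡ 28; y = λ·(8 - 28) - 26 ≡ 6. → (28, 6)
double: tangent at (28, 6): λ = (3·28² + 6)/(2·6) ≡ 27/12. 12⁻¹ ≡ 34 (mod 37) since 12·34 = 408 ≡ 1, so λ ≡ 27·34 ≡ 30.
  x = λ² - 28 - 28 = 900 - 56 ≡ 30; y = λ·(28 - 30) - 6 ≡ 8. → (30, 8)
4P = (30, 8).
Finally 4P + Q:
(30, 8) + (23, 10). λ = (10 - 8)/(23 - 30) ≡ 2/30 mod 37. 30⁻¹ ≡ 21 (mod 37), so λ ≡ 5.
  x = λ² - 30 - 23 = 25 - 53 ≡ 9; y = λ·(30 - 9) - 8 ≡ 23. → (9, 23)

(9, 23)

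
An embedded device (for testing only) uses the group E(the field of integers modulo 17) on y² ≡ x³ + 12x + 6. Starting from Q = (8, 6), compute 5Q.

Double-and-add on 5 = (101)₂. Start with Q = (8, 6) for the leading 1-bit.
double: tangent at (8, 6): λ = (3·8² + 12)/(2·6) ≡ 0/12. 12⁻¹ ≡ 10 (mod 17), so λ ≡ 0·10 ≡ 0.
  x = λ² - 8 - 8 = 0 - 16 ≡ 1; y = λ·(8 - 1) - 6 ≡ 11. → (1, 11)
double: tangent at (1, 11): λ = (3·1² + 12)/(2·11) ≡ 15/5. 5⁻¹ ≡ 7 (mod 17) since 5·7 = 35 ≡ 1, so λ ≡ 15·7 ≡ 3.
  x = λ² - 1 - 1 = 9 - 2 ≡ 7; y = λ·(1 - 7) - 11 ≡ 5. → (7, 5)
add Q: (7, 5) + (8, 6). λ = (6 - 5)/(8 - 7) ≡ 1/1 mod 17. 1⁻¹ ≡ 1 (mod 17), so λ ≡ 1.
  x = λ² - 7 - 8 = 1 - 15 ≡ 3; y = λ·(7 - 3) - 5 ≡ 16. → (3, 16)

(3, 16)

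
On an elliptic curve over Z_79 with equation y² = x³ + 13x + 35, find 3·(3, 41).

(65, 36)

Write P = (3, 41).
Repeated addition: build up to 3P.
2P: tangent at (3, 41): λ = (3·3² + 13)/(2·41) ≡ 40/3. 3⁻¹ ≡ 53 (mod 79) since 3·53 = 159 ≡ 1, so λ ≡ 40·53 ≡ 66.
  x = λ² - 3 - 3 = 4356 - 6 ≡ 5; y = λ·(3 - 5) - 41 ≡ 64. → (5, 64)
3P: (5, 64) + (3, 41). λ = (41 - 64)/(3 - 5) ≡ 56/77 mod 79. 77⁻¹ ≡ 39 (mod 79) since 77·39 = 3003 ≡ 1, so λ ≡ 51.
  x = λ² - 5 - 3 = 2601 - 8 ≡ 65; y = λ·(5 - 65) - 64 ≡ 36. → (65, 36)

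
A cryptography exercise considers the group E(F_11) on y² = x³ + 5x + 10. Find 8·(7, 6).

Write Q = (7, 6).
Double-and-add on 8 = (1000)₂. Start with Q = (7, 6) for the leading 1-bit.
double: tangent at (7, 6): λ = (3·7² + 5)/(2·6) ≡ 9/1. 1⁻¹ ≡ 1 (mod 11), so λ ≡ 9·1 ≡ 9.
  x = λ² - 7 - 7 = 81 - 14 ≡ 1; y = λ·(7 - 1) - 6 ≡ 4. → (1, 4)
double: tangent at (1, 4): λ = (3·1² + 5)/(2·4) ≡ 8/8. 8⁻¹ ≡ 7 (mod 11), so λ ≡ 8·7 ≡ 1.
  x = λ² - 1 - 1 = 1 - 2 ≡ 10; y = λ·(1 - 10) - 4 ≡ 9. → (10, 9)
double: tangent at (10, 9): λ = (3·10² + 5)/(2·9) ≡ 8/7. 7⁻¹ ≡ 8 (mod 11) since 7·8 = 56 ≡ 1, so λ ≡ 8·8 ≡ 9.
  x = λ² - 10 - 10 = 81 - 20 ≡ 6; y = λ·(10 - 6) - 9 ≡ 5. → (6, 5)

(6, 5)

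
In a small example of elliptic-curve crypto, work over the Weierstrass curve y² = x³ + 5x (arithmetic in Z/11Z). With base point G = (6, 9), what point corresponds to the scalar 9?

Double-and-add on 9 = (1001)₂. Start with G = (6, 9) for the leading 1-bit.
double: tangent at (6, 9): λ = (3·6² + 5)/(2·9) ≡ 3/7. 7⁻¹ ≡ 8 (mod 11), so λ ≡ 3·8 ≡ 2.
  x = λ² - 6 - 6 = 4 - 12 ≡ 3; y = λ·(6 - 3) - 9 ≡ 8. → (3, 8)
double: tangent at (3, 8): λ = (3·3² + 5)/(2·8) ≡ 10/5. 5⁻¹ ≡ 9 (mod 11), so λ ≡ 10·9 ≡ 2.
  x = λ² - 3 - 3 = 4 - 6 ≡ 9; y = λ·(3 - 9) - 8 ≡ 2. → (9, 2)
double: tangent at (9, 2): λ = (3·9² + 5)/(2·2) ≡ 6/4. 4⁻¹ ≡ 3 (mod 11), so λ ≡ 6·3 ≡ 7.
  x = λ² - 9 - 9 = 49 - 18 ≡ 9; y = λ·(9 - 9) - 2 ≡ 9. → (9, 9)
add G: (9, 9) + (6, 9). λ = (9 - 9)/(6 - 9) ≡ 0/8 mod 11. 8⁻¹ ≡ 7 (mod 11) since 8·7 = 56 ≡ 1, so λ ≡ 0.
  x = λ² - 9 - 6 = 0 - 15 ≡ 7; y = λ·(9 - 7) - 9 ≡ 2. → (7, 2)

(7, 2)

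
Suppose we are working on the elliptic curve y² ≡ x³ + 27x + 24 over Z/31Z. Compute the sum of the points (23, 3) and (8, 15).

(18, 24)

(23, 3) + (8, 15). λ = (15 - 3)/(8 - 23) ≡ 12/16 mod 31. 16⁻¹ ≡ 2 (mod 31), so λ ≡ 24.
  x = λ² - 23 - 8 = 576 - 31 ≡ 18; y = λ·(23 - 18) - 3 ≡ 24. → (18, 24)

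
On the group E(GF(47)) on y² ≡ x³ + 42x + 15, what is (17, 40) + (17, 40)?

(45, 39)

tangent at (17, 40): λ = (3·17² + 42)/(2·40) ≡ 16/33. 33⁻¹ ≡ 10 (mod 47), so λ ≡ 16·10 ≡ 19.
  x = λ² - 17 - 17 = 361 - 34 ≡ 45; y = λ·(17 - 45) - 40 ≡ 39. → (45, 39)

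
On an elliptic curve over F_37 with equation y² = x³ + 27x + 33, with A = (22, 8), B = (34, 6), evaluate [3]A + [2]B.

(25, 4)

First 3A:
Repeated addition: build up to 3A.
2A: tangent at (22, 8): λ = (3·22² + 27)/(2·8) ≡ 36/16. 16⁻¹ ≡ 7 (mod 37), so λ ≡ 36·7 ≡ 30.
  x = λ² - 22 - 22 = 900 - 44 ≡ 5; y = λ·(22 - 5) - 8 ≡ 21. → (5, 21)
3A: (5, 21) + (22, 8). λ = (8 - 21)/(22 - 5) ≡ 24/17 mod 37. 17⁻¹ ≡ 24 (mod 37) since 17·24 = 408 ≡ 1, so λ ≡ 21.
  x = λ² - 5 - 22 = 441 - 27 ≡ 7; y = λ·(5 - 7) - 21 ≡ 11. → (7, 11)
3A = (7, 11).
Next 2B:
Repeated addition: build up to 2B.
2B: tangent at (34, 6): λ = (3·34² + 27)/(2·6) ≡ 17/12. 12⁻¹ ≡ 34 (mod 37), so λ ≡ 17·34 ≡ 23.
  x = λ² - 34 - 34 = 529 - 68 ≡ 17; y = λ·(34 - 17) - 6 ≡ 15. → (17, 15)
2B = (17, 15).
Finally 3A + 2B:
(7, 11) + (17, 15). λ = (15 - 11)/(17 - 7) ≡ 4/10 mod 37. 10⁻¹ ≡ 26 (mod 37), so λ ≡ 30.
  x = λ² - 7 - 17 = 900 - 24 ≡ 25; y = λ·(7 - 25) - 11 ≡ 4. → (25, 4)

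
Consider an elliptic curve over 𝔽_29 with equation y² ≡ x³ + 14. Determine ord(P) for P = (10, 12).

5

2P: tangent at (10, 12): λ = (3·10² + 0)/(2·12) ≡ 10/24. 24⁻¹ ≡ 23 (mod 29), so λ ≡ 10·23 ≡ 27.
  x = λ² - 10 - 10 = 729 - 20 ≡ 13; y = λ·(10 - 13) - 12 ≡ 23. → (13, 23)
3P: (13, 23) + (10, 12). λ = (12 - 23)/(10 - 13) ≡ 18/26 mod 29. 26⁻¹ ≡ 19 (mod 29), so λ ≡ 23.
  x = λ² - 13 - 10 = 529 - 23 ≡ 13; y = λ·(13 - 13) - 23 ≡ 6. → (13, 6)
4P: (13, 6) + (10, 12). λ = (12 - 6)/(10 - 13) ≡ 6/26 mod 29. 26⁻¹ ≡ 19 (mod 29), so λ ≡ 27.
  x = λ² - 13 - 10 = 729 - 23 ≡ 10; y = λ·(13 - 10) - 6 ≡ 17. → (10, 17)
5P: (10, 17) + (10, 12): same x and y₁ ≡ -y₂, so the sum is the point at infinity.
5P = the point at infinity, so the order is 5.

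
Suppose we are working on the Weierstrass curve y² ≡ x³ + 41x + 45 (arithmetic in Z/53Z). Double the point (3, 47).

(32, 29)

tangent at (3, 47): λ = (3·3² + 41)/(2·47) ≡ 15/41. 41⁻¹ ≡ 22 (mod 53) since 41·22 = 902 ≡ 1, so λ ≡ 15·22 ≡ 12.
  x = λ² - 3 - 3 = 144 - 6 ≡ 32; y = λ·(3 - 32) - 47 ≡ 29. → (32, 29)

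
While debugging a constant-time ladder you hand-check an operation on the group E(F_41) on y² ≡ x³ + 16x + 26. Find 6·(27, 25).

(15, 19)

Write P = (27, 25).
Double-and-add on 6 = (110)₂. Start with P = (27, 25) for the leading 1-bit.
double: tangent at (27, 25): λ = (3·27² + 16)/(2·25) ≡ 30/9. 9⁻¹ ≡ 32 (mod 41), so λ ≡ 30·32 ≡ 17.
  x = λ² - 27 - 27 = 289 - 54 ≡ 30; y = λ·(27 - 30) - 25 ≡ 6. → (30, 6)
add P: (30, 6) + (27, 25). λ = (25 - 6)/(27 - 30) ≡ 19/38 mod 41. 38⁻¹ ≡ 27 (mod 41) since 38·27 = 1026 ≡ 1, so λ ≡ 21.
  x = λ² - 30 - 27 = 441 - 57 ≡ 15; y = λ·(30 - 15) - 6 ≡ 22. → (15, 22)
double: tangent at (15, 22): λ = (3·15² + 16)/(2·22) ≡ 35/3. 3⁻¹ ≡ 14 (mod 41), so λ ≡ 35·14 ≡ 39.
  x = λ² - 15 - 15 = 1521 - 30 ≡ 15; y = λ·(15 - 15) - 22 ≡ 19. → (15, 19)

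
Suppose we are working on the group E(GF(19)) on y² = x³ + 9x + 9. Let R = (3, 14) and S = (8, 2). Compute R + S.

(13, 10)

(3, 14) + (8, 2). λ = (2 - 14)/(8 - 3) ≡ 7/5 mod 19. 5⁻¹ ≡ 4 (mod 19), so λ ≡ 9.
  x = λ² - 3 - 8 = 81 - 11 ≡ 13; y = λ·(3 - 13) - 14 ≡ 10. → (13, 10)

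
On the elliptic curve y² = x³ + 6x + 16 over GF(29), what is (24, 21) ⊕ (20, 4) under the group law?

(23, 5)

(24, 21) + (20, 4). λ = (4 - 21)/(20 - 24) ≡ 12/25 mod 29. 25⁻¹ ≡ 7 (mod 29) since 25·7 = 175 ≡ 1, so λ ≡ 26.
  x = λ² - 24 - 20 = 676 - 44 ≡ 23; y = λ·(24 - 23) - 21 ≡ 5. → (23, 5)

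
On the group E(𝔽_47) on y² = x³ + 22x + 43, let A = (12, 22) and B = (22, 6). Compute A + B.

(12, 22) + (22, 6). λ = (6 - 22)/(22 - 12) ≡ 31/10 mod 47. 10⁻¹ ≡ 33 (mod 47), so λ ≡ 36.
  x = λ² - 12 - 22 = 1296 - 34 ≡ 40; y = λ·(12 - 40) - 22 ≡ 4. → (40, 4)

(40, 4)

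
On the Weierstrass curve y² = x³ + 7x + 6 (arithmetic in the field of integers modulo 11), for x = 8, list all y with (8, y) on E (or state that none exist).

none

x³ + 7x + 6 = 574 ≡ 2 (mod 11).
2 is a non-residue mod 11; no y exists.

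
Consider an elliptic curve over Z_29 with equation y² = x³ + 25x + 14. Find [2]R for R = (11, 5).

(23, 5)

tangent at (11, 5): λ = (3·11² + 25)/(2·5) ≡ 11/10. 10⁻¹ ≡ 3 (mod 29), so λ ≡ 11·3 ≡ 4.
  x = λ² - 11 - 11 = 16 - 22 ≡ 23; y = λ·(11 - 23) - 5 ≡ 5. → (23, 5)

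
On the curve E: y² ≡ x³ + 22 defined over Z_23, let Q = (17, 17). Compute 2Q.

(1, 0)

tangent at (17, 17): λ = (3·17² + 0)/(2·17) ≡ 16/11. 11⁻¹ ≡ 21 (mod 23) since 11·21 = 231 ≡ 1, so λ ≡ 16·21 ≡ 14.
  x = λ² - 17 - 17 = 196 - 34 ≡ 1; y = λ·(17 - 1) - 17 ≡ 0. → (1, 0)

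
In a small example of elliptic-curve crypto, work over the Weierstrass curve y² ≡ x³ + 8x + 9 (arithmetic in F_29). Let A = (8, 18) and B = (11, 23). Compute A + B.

(8, 18) + (11, 23). λ = (23 - 18)/(11 - 8) ≡ 5/3 mod 29. 3⁻¹ ≡ 10 (mod 29), so λ ≡ 21.
  x = λ² - 8 - 11 = 441 - 19 ≡ 16; y = λ·(8 - 16) - 18 ≡ 17. → (16, 17)

(16, 17)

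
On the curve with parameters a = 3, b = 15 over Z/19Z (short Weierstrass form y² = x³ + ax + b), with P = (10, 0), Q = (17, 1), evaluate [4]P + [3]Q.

First 4P:
Repeated addition: build up to 4P.
2P: (10, 0) + (10, 0): same x and y₁ ≡ -y₂, so the sum is ∞.
3P: ∞ + (10, 0) = (10, 0) (identity).
4P: (10, 0) + (10, 0): same x and y₁ ≡ -y₂, so the sum is ∞.
4P = ∞.
Next 3Q:
Repeated addition: build up to 3Q.
2Q: tangent at (17, 1): λ = (3·17² + 3)/(2·1) ≡ 15/2. 2⁻¹ ≡ 10 (mod 19) since 2·10 = 20 ≡ 1, so λ ≡ 15·10 ≡ 17.
  x = λ² - 17 - 17 = 289 - 34 ≡ 8; y = λ·(17 - 8) - 1 ≡ 0. → (8, 0)
3Q: (8, 0) + (17, 1). λ = (1 - 0)/(17 - 8) ≡ 1/9 mod 19. 9⁻¹ ≡ 17 (mod 19), so λ ≡ 17.
  x = λ² - 8 - 17 = 289 - 25 ≡ 17; y = λ·(8 - 17) - 0 ≡ 18. → (17, 18)
3Q = (17, 18).
Finally 4P + 3Q:
∞ + (17, 18) = (17, 18) (identity).

(17, 18)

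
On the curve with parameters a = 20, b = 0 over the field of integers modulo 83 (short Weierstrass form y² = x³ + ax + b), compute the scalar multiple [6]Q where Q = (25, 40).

Repeated addition: build up to 6Q.
2Q: tangent at (25, 40): λ = (3·25² + 20)/(2·40) ≡ 69/80. 80⁻¹ ≡ 55 (mod 83) since 80·55 = 4400 ≡ 1, so λ ≡ 69·55 ≡ 60.
  x = λ² - 25 - 25 = 3600 - 50 ≡ 64; y = λ·(25 - 64) - 40 ≡ 27. → (64, 27)
3Q: (64, 27) + (25, 40). λ = (40 - 27)/(25 - 64) ≡ 13/44 mod 83. 44⁻¹ ≡ 17 (mod 83), so λ ≡ 55.
  x = λ² - 64 - 25 = 3025 - 89 ≡ 31; y = λ·(64 - 31) - 27 ≡ 45. → (31, 45)
4Q: (31, 45) + (25, 40). λ = (40 - 45)/(25 - 31) ≡ 78/77 mod 83. 77⁻¹ ≡ 69 (mod 83), so λ ≡ 70.
  x = λ² - 31 - 25 = 4900 - 56 ≡ 30; y = λ·(31 - 30) - 45 ≡ 25. → (30, 25)
5Q: (30, 25) + (25, 40). λ = (40 - 25)/(25 - 30) ≡ 15/78 mod 83. 78⁻¹ ≡ 33 (mod 83) since 78·33 = 2574 ≡ 1, so λ ≡ 80.
  x = λ² - 30 - 25 = 6400 - 55 ≡ 37; y = λ·(30 - 37) - 25 ≡ 79. → (37, 79)
6Q: (37, 79) + (25, 40). λ = (40 - 79)/(25 - 37) ≡ 44/71 mod 83. 71⁻¹ ≡ 76 (mod 83) since 71·76 = 5396 ≡ 1, so λ ≡ 24.
  x = λ² - 37 - 25 = 576 - 62 ≡ 16; y = λ·(37 - 16) - 79 ≡ 10. → (16, 10)

(16, 10)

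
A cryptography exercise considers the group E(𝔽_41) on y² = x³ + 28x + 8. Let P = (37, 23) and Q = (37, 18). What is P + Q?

O

The two points share x = 37 and their y-coordinates satisfy 23 + 18 ≡ 0 (mod 41), so they are inverses. Their sum is the point at infinity.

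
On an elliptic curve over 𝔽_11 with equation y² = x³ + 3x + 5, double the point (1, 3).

tangent at (1, 3): λ = (3·1² + 3)/(2·3) ≡ 6/6. 6⁻¹ ≡ 2 (mod 11) since 6·2 = 12 ≡ 1, so λ ≡ 6·2 ≡ 1.
  x = λ² - 1 - 1 = 1 - 2 ≡ 10; y = λ·(1 - 10) - 3 ≡ 10. → (10, 10)

(10, 10)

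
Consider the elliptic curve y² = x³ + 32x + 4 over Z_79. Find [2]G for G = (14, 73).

(52, 47)

tangent at (14, 73): λ = (3·14² + 32)/(2·73) ≡ 67/67. 67⁻¹ ≡ 46 (mod 79) since 67·46 = 3082 ≡ 1, so λ ≡ 67·46 ≡ 1.
  x = λ² - 14 - 14 = 1 - 28 ≡ 52; y = λ·(14 - 52) - 73 ≡ 47. → (52, 47)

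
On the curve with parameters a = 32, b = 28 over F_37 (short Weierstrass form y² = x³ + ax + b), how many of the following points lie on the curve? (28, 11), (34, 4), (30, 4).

3

(28, 11): 11² ≡ 10, rhs ≡ 10 → on.
(34, 4): 4² ≡ 16, rhs ≡ 16 → on.
(30, 4): 4² ≡ 16, rhs ≡ 16 → on.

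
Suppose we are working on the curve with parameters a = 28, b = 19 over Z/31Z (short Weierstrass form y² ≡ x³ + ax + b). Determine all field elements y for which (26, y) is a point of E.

8, 23

x³ + 28x + 19 = 18323 ≡ 2 (mod 31).
Square roots of 2 mod 31: 8 and 23 (since 8² = 64 ≡ 2).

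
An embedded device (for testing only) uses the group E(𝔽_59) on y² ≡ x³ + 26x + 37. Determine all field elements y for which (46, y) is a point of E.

none

x³ + 26x + 37 = 98569 ≡ 39 (mod 59).
39 is a non-residue mod 59; no y exists.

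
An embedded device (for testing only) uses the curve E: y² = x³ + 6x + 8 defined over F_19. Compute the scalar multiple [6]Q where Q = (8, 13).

(5, 7)

Double-and-add on 6 = (110)₂. Start with Q = (8, 13) for the leading 1-bit.
double: tangent at (8, 13): λ = (3·8² + 6)/(2·13) ≡ 8/7. 7⁻¹ ≡ 11 (mod 19), so λ ≡ 8·11 ≡ 12.
  x = λ² - 8 - 8 = 144 - 16 ≡ 14; y = λ·(8 - 14) - 13 ≡ 10. → (14, 10)
add Q: (14, 10) + (8, 13). λ = (13 - 10)/(8 - 14) ≡ 3/13 mod 19. 13⁻¹ ≡ 3 (mod 19), so λ ≡ 9.
  x = λ² - 14 - 8 = 81 - 22 ≡ 2; y = λ·(14 - 2) - 10 ≡ 3. → (2, 3)
double: tangent at (2, 3): λ = (3·2² + 6)/(2·3) ≡ 18/6. 6⁻¹ ≡ 16 (mod 19) since 6·16 = 96 ≡ 1, so λ ≡ 18·16 ≡ 3.
  x = λ² - 2 - 2 = 9 - 4 ≡ 5; y = λ·(2 - 5) - 3 ≡ 7. → (5, 7)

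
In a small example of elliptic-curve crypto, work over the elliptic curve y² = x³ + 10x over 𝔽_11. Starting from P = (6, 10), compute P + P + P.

Repeated addition: build up to 3P.
2P: tangent at (6, 10): λ = (3·6² + 10)/(2·10) ≡ 8/9. 9⁻¹ ≡ 5 (mod 11), so λ ≡ 8·5 ≡ 7.
  x = λ² - 6 - 6 = 49 - 12 ≡ 4; y = λ·(6 - 4) - 10 ≡ 4. → (4, 4)
3P: (4, 4) + (6, 10). λ = (10 - 4)/(6 - 4) ≡ 6/2 mod 11. 2⁻¹ ≡ 6 (mod 11), so λ ≡ 3.
  x = λ² - 4 - 6 = 9 - 10 ≡ 10; y = λ·(4 - 10) - 4 ≡ 0. → (10, 0)

(10, 0)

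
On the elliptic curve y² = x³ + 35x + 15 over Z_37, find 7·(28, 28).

(3, 6)

Write P = (28, 28).
Repeated addition: build up to 7P.
2P: tangent at (28, 28): λ = (3·28² + 35)/(2·28) ≡ 19/19. 19⁻¹ ≡ 2 (mod 37) since 19·2 = 38 ≡ 1, so λ ≡ 19·2 ≡ 1.
  x = λ² - 28 - 28 = 1 - 56 ≡ 19; y = λ·(28 - 19) - 28 ≡ 18. → (19, 18)
3P: (19, 18) + (28, 28). λ = (28 - 18)/(28 - 19) ≡ 10/9 mod 37. 9⁻¹ ≡ 33 (mod 37), so λ ≡ 34.
  x = λ² - 19 - 28 = 1156 - 47 ≡ 36; y = λ·(19 - 36) - 18 ≡ 33. → (36, 33)
4P: (36, 33) + (28, 28). λ = (28 - 33)/(28 - 36) ≡ 32/29 mod 37. 29⁻¹ ≡ 23 (mod 37), so λ ≡ 33.
  x = λ² - 36 - 28 = 1089 - 64 ≡ 26; y = λ·(36 - 26) - 33 ≡ 1. → (26, 1)
5P: (26, 1) + (28, 28). λ = (28 - 1)/(28 - 26) ≡ 27/2 mod 37. 2⁻¹ ≡ 19 (mod 37), so λ ≡ 32.
  x = λ² - 26 - 28 = 1024 - 54 ≡ 8; y = λ·(26 - 8) - 1 ≡ 20. → (8, 20)
6P: (8, 20) + (28, 28). λ = (28 - 20)/(28 - 8) ≡ 8/20 mod 37. 20⁻¹ ≡ 13 (mod 37), so λ ≡ 30.
  x = λ² - 8 - 28 = 900 - 36 ≡ 13; y = λ·(8 - 13) - 20 ≡ 15. → (13, 15)
7P: (13, 15) + (28, 28). λ = (28 - 15)/(28 - 13) ≡ 13/15 mod 37. 15⁻¹ ≡ 5 (mod 37) since 15·5 = 75 ≡ 1, so λ ≡ 28.
  x = λ² - 13 - 28 = 784 - 41 ≡ 3; y = λ·(13 - 3) - 15 ≡ 6. → (3, 6)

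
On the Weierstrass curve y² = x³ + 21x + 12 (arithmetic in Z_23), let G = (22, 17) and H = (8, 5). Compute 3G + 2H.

First 3G:
Repeated addition: build up to 3G.
2G: tangent at (22, 17): λ = (3·22² + 21)/(2·17) ≡ 1/11. 11⁻¹ ≡ 21 (mod 23), so λ ≡ 1·21 ≡ 21.
  x = λ² - 22 - 22 = 441 - 44 ≡ 6; y = λ·(22 - 6) - 17 ≡ 20. → (6, 20)
3G: (6, 20) + (22, 17). λ = (17 - 20)/(22 - 6) ≡ 20/16 mod 23. 16⁻¹ ≡ 13 (mod 23), so λ ≡ 7.
  x = λ² - 6 - 22 = 49 - 28 ≡ 21; y = λ·(6 - 21) - 20 ≡ 13. → (21, 13)
3G = (21, 13).
Next 2H:
Repeated addition: build up to 2H.
2H: tangent at (8, 5): λ = (3·8² + 21)/(2·5) ≡ 6/10. 10⁻¹ ≡ 7 (mod 23), so λ ≡ 6·7 ≡ 19.
  x = λ² - 8 - 8 = 361 - 16 ≡ 0; y = λ·(8 - 0) - 5 ≡ 9. → (0, 9)
2H = (0, 9).
Finally 3G + 2H:
(21, 13) + (0, 9). λ = (9 - 13)/(0 - 21) ≡ 19/2 mod 23. 2⁻¹ ≡ 12 (mod 23) since 2·12 = 24 ≡ 1, so λ ≡ 21.
  x = λ² - 21 - 0 = 441 - 21 ≡ 6; y = λ·(21 - 6) - 13 ≡ 3. → (6, 3)

(6, 3)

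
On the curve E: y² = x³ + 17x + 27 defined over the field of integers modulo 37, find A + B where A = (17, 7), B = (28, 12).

(13, 15)

(17, 7) + (28, 12). λ = (12 - 7)/(28 - 17) ≡ 5/11 mod 37. 11⁻¹ ≡ 27 (mod 37), so λ ≡ 24.
  x = λ² - 17 - 28 = 576 - 45 ≡ 13; y = λ·(17 - 13) - 7 ≡ 15. → (13, 15)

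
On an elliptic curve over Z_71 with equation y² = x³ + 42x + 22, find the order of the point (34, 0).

2

2P: (34, 0) + (34, 0): same x and y₁ ≡ -y₂, so the sum is ∞.
2P = ∞, so the order is 2.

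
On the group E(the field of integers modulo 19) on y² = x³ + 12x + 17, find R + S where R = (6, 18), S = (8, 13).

(6, 18) + (8, 13). λ = (13 - 18)/(8 - 6) ≡ 14/2 mod 19. 2⁻¹ ≡ 10 (mod 19), so λ ≡ 7.
  x = λ² - 6 - 8 = 49 - 14 ≡ 16; y = λ·(6 - 16) - 18 ≡ 7. → (16, 7)

(16, 7)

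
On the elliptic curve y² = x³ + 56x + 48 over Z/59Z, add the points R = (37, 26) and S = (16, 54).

(34, 29)

(37, 26) + (16, 54). λ = (54 - 26)/(16 - 37) ≡ 28/38 mod 59. 38⁻¹ ≡ 14 (mod 59) since 38·14 = 532 ≡ 1, so λ ≡ 38.
  x = λ² - 37 - 16 = 1444 - 53 ≡ 34; y = λ·(37 - 34) - 26 ≡ 29. → (34, 29)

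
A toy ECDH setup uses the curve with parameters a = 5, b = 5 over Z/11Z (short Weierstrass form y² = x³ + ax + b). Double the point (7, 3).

tangent at (7, 3): λ = (3·7² + 5)/(2·3) ≡ 9/6. 6⁻¹ ≡ 2 (mod 11) since 6·2 = 12 ≡ 1, so λ ≡ 9·2 ≡ 7.
  x = λ² - 7 - 7 = 49 - 14 ≡ 2; y = λ·(7 - 2) - 3 ≡ 10. → (2, 10)

(2, 10)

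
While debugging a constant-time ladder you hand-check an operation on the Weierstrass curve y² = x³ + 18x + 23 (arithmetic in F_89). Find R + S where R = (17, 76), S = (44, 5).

(68, 68)

(17, 76) + (44, 5). λ = (5 - 76)/(44 - 17) ≡ 18/27 mod 89. 27⁻¹ ≡ 33 (mod 89), so λ ≡ 60.
  x = λ² - 17 - 44 = 3600 - 61 ≡ 68; y = λ·(17 - 68) - 76 ≡ 68. → (68, 68)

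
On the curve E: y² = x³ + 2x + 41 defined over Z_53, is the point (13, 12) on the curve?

yes

y² = 12² ≡ 38; x³ + 2x + 41 = 2264 ≡ 38 (mod 53). 38 = 38.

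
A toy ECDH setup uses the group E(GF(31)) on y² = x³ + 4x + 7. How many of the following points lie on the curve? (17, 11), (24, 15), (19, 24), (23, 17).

2

(17, 11): 11² ≡ 28, rhs ≡ 28 → on.
(24, 15): 15² ≡ 8, rhs ≡ 8 → on.
(19, 24): 24² ≡ 18, rhs ≡ 29 → off.
(23, 17): 17² ≡ 10, rhs ≡ 21 → off.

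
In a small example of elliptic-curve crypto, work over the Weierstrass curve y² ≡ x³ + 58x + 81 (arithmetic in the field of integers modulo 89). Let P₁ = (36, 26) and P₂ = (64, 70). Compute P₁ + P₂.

(36, 26) + (64, 70). λ = (70 - 26)/(64 - 36) ≡ 44/28 mod 89. 28⁻¹ ≡ 35 (mod 89), so λ ≡ 27.
  x = λ² - 36 - 64 = 729 - 100 ≡ 6; y = λ·(36 - 6) - 26 ≡ 72. → (6, 72)

(6, 72)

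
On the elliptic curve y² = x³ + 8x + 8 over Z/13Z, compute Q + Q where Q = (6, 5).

tangent at (6, 5): λ = (3·6² + 8)/(2·5) ≡ 12/10. 10⁻¹ ≡ 4 (mod 13) since 10·4 = 40 ≡ 1, so λ ≡ 12·4 ≡ 9.
  x = λ² - 6 - 6 = 81 - 12 ≡ 4; y = λ·(6 - 4) - 5 ≡ 0. → (4, 0)

(4, 0)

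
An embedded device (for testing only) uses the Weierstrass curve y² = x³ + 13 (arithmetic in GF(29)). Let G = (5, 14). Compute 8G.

(27, 11)

Repeated addition: build up to 8G.
2G: tangent at (5, 14): λ = (3·5² + 0)/(2·14) ≡ 17/28. 28⁻¹ ≡ 28 (mod 29), so λ ≡ 17·28 ≡ 12.
  x = λ² - 5 - 5 = 144 - 10 ≡ 18; y = λ·(5 - 18) - 14 ≡ 4. → (18, 4)
3G: (18, 4) + (5, 14). λ = (14 - 4)/(5 - 18) ≡ 10/16 mod 29. 16⁻¹ ≡ 20 (mod 29) since 16·20 = 320 ≡ 1, so λ ≡ 26.
  x = λ² - 18 - 5 = 676 - 23 ≡ 15; y = λ·(18 - 15) - 4 ≡ 16. → (15, 16)
4G: (15, 16) + (5, 14). λ = (14 - 16)/(5 - 15) ≡ 27/19 mod 29. 19⁻¹ ≡ 26 (mod 29), so λ ≡ 6.
  x = λ² - 15 - 5 = 36 - 20 ≡ 16; y = λ·(15 - 16) - 16 ≡ 7. → (16, 7)
5G: (16, 7) + (5, 14). λ = (14 - 7)/(5 - 16) ≡ 7/18 mod 29. 18⁻¹ ≡ 21 (mod 29), so λ ≡ 2.
  x = λ² - 16 - 5 = 4 - 21 ≡ 12; y = λ·(16 - 12) - 7 ≡ 1. → (12, 1)
6G: (12, 1) + (5, 14). λ = (14 - 1)/(5 - 12) ≡ 13/22 mod 29. 22⁻¹ ≡ 4 (mod 29) since 22·4 = 88 ≡ 1, so λ ≡ 23.
  x = λ² - 12 - 5 = 529 - 17 ≡ 19; y = λ·(12 - 19) - 1 ≡ 12. → (19, 12)
7G: (19, 12) + (5, 14). λ = (14 - 12)/(5 - 19) ≡ 2/15 mod 29. 15⁻¹ ≡ 2 (mod 29) since 15·2 = 30 ≡ 1, so λ ≡ 4.
  x = λ² - 19 - 5 = 16 - 24 ≡ 21; y = λ·(19 - 21) - 12 ≡ 9. → (21, 9)
8G: (21, 9) + (5, 14). λ = (14 - 9)/(5 - 21) ≡ 5/13 mod 29. 13⁻¹ ≡ 9 (mod 29), so λ ≡ 16.
  x = λ² - 21 - 5 = 256 - 26 ≡ 27; y = λ·(21 - 27) - 9 ≡ 11. → (27, 11)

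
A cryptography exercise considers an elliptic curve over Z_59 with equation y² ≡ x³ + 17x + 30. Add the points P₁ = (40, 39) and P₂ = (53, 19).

(34, 38)

(40, 39) + (53, 19). λ = (19 - 39)/(53 - 40) ≡ 39/13 mod 59. 13⁻¹ ≡ 50 (mod 59) since 13·50 = 650 ≡ 1, so λ ≡ 3.
  x = λ² - 40 - 53 = 9 - 93 ≡ 34; y = λ·(40 - 34) - 39 ≡ 38. → (34, 38)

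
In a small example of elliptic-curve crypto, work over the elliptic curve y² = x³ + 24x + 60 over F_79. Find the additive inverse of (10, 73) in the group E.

(10, 6)

-(10, 73) = (10, -73 mod 79) = (10, 6).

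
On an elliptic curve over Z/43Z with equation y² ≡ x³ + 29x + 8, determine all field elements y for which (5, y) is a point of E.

none

x³ + 29x + 8 = 278 ≡ 20 (mod 43).
20 is a non-residue mod 43; no y exists.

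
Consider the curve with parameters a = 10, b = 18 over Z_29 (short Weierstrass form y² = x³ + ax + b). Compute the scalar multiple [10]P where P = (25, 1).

Double-and-add on 10 = (1010)₂. Start with P = (25, 1) for the leading 1-bit.
double: tangent at (25, 1): λ = (3·25² + 10)/(2·1) ≡ 0/2. 2⁻¹ ≡ 15 (mod 29) since 2·15 = 30 ≡ 1, so λ ≡ 0·15 ≡ 0.
  x = λ² - 25 - 25 = 0 - 50 ≡ 8; y = λ·(25 - 8) - 1 ≡ 28. → (8, 28)
double: tangent at (8, 28): λ = (3·8² + 10)/(2·28) ≡ 28/27. 27⁻¹ ≡ 14 (mod 29) since 27·14 = 378 ≡ 1, so λ ≡ 28·14 ≡ 15.
  x = λ² - 8 - 8 = 225 - 16 ≡ 6; y = λ·(8 - 6) - 28 ≡ 2. → (6, 2)
add P: (6, 2) + (25, 1). λ = (1 - 2)/(25 - 6) ≡ 28/19 mod 29. 19⁻¹ ≡ 26 (mod 29), so λ ≡ 3.
  x = λ² - 6 - 25 = 9 - 31 ≡ 7; y = λ·(6 - 7) - 2 ≡ 24. → (7, 24)
double: tangent at (7, 24): λ = (3·7² + 10)/(2·24) ≡ 12/19. 19⁻¹ ≡ 26 (mod 29) since 19·26 = 494 ≡ 1, so λ ≡ 12·26 ≡ 22.
  x = λ² - 7 - 7 = 484 - 14 ≡ 6; y = λ·(7 - 6) - 24 ≡ 27. → (6, 27)

(6, 27)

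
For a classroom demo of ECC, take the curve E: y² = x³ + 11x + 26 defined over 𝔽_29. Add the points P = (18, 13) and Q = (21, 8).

(25, 18)

(18, 13) + (21, 8). λ = (8 - 13)/(21 - 18) ≡ 24/3 mod 29. 3⁻¹ ≡ 10 (mod 29) since 3·10 = 30 ≡ 1, so λ ≡ 8.
  x = λ² - 18 - 21 = 64 - 39 ≡ 25; y = λ·(18 - 25) - 13 ≡ 18. → (25, 18)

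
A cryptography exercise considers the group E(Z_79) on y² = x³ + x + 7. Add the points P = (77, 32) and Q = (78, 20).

(68, 18)

(77, 32) + (78, 20). λ = (20 - 32)/(78 - 77) ≡ 67/1 mod 79. 1⁻¹ ≡ 1 (mod 79), so λ ≡ 67.
  x = λ² - 77 - 78 = 4489 - 155 ≡ 68; y = λ·(77 - 68) - 32 ≡ 18. → (68, 18)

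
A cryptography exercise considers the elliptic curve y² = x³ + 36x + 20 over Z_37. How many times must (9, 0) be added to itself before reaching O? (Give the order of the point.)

2

2P: (9, 0) + (9, 0): same x and y₁ ≡ -y₂, so the sum is O.
2P = O, so the order is 2.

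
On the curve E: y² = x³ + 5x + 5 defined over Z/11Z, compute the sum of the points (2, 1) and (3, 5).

(0, 7)

(2, 1) + (3, 5). λ = (5 - 1)/(3 - 2) ≡ 4/1 mod 11. 1⁻¹ ≡ 1 (mod 11) since 1·1 = 1 ≡ 1, so λ ≡ 4.
  x = λ² - 2 - 3 = 16 - 5 ≡ 0; y = λ·(2 - 0) - 1 ≡ 7. → (0, 7)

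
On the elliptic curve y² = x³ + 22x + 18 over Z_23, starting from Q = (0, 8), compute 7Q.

Double-and-add on 7 = (111)₂. Start with Q = (0, 8) for the leading 1-bit.
double: tangent at (0, 8): λ = (3·0² + 22)/(2·8) ≡ 22/16. 16⁻¹ ≡ 13 (mod 23) since 16·13 = 208 ≡ 1, so λ ≡ 22·13 ≡ 10.
  x = λ² - 0 - 0 = 100 - 0 ≡ 8; y = λ·(0 - 8) - 8 ≡ 4. → (8, 4)
add Q: (8, 4) + (0, 8). λ = (8 - 4)/(0 - 8) ≡ 4/15 mod 23. 15⁻¹ ≡ 20 (mod 23) since 15·20 = 300 ≡ 1, so λ ≡ 11.
  x = λ² - 8 - 0 = 121 - 8 ≡ 21; y = λ·(8 - 21) - 4 ≡ 14. → (21, 14)
double: tangent at (21, 14): λ = (3·21² + 22)/(2·14) ≡ 11/5. 5⁻¹ ≡ 14 (mod 23), so λ ≡ 11·14 ≡ 16.
  x = λ² - 21 - 21 = 256 - 42 ≡ 7; y = λ·(21 - 7) - 14 ≡ 3. → (7, 3)
add Q: (7, 3) + (0, 8). λ = (8 - 3)/(0 - 7) ≡ 5/16 mod 23. 16⁻¹ ≡ 13 (mod 23) since 16·13 = 208 ≡ 1, so λ ≡ 19.
  x = λ² - 7 - 0 = 361 - 7 ≡ 9; y = λ·(7 - 9) - 3 ≡ 5. → (9, 5)

(9, 5)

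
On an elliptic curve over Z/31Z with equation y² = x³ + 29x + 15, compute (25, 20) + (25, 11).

O

The two points share x = 25 and their y-coordinates satisfy 20 + 11 ≡ 0 (mod 31), so they are inverses. Their sum is the point at infinity.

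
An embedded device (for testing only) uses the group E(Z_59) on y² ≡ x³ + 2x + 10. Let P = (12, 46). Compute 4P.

Repeated addition: build up to 4P.
2P: tangent at (12, 46): λ = (3·12² + 2)/(2·46) ≡ 21/33. 33⁻¹ ≡ 34 (mod 59) since 33·34 = 1122 ≡ 1, so λ ≡ 21·34 ≡ 6.
  x = λ² - 12 - 12 = 36 - 24 ≡ 12; y = λ·(12 - 12) - 46 ≡ 13. → (12, 13)
3P: (12, 13) + (12, 46): same x and y₁ ≡ -y₂, so the sum is ∞.
4P: ∞ + (12, 46) = (12, 46) (identity).

(12, 46)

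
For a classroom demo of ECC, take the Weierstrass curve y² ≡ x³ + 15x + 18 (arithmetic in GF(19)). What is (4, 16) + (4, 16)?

tangent at (4, 16): λ = (3·4² + 15)/(2·16) ≡ 6/13. 13⁻¹ ≡ 3 (mod 19), so λ ≡ 6·3 ≡ 18.
  x = λ² - 4 - 4 = 324 - 8 ≡ 12; y = λ·(4 - 12) - 16 ≡ 11. → (12, 11)

(12, 11)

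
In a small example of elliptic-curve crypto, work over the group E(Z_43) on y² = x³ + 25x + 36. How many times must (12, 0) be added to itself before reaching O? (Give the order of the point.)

2P: (12, 0) + (12, 0): same x and y₁ ≡ -y₂, so the sum is O.
2P = O, so the order is 2.

2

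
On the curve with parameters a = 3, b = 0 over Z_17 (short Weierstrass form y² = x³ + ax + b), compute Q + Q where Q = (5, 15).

tangent at (5, 15): λ = (3·5² + 3)/(2·15) ≡ 10/13. 13⁻¹ ≡ 4 (mod 17) since 13·4 = 52 ≡ 1, so λ ≡ 10·4 ≡ 6.
  x = λ² - 5 - 5 = 36 - 10 ≡ 9; y = λ·(5 - 9) - 15 ≡ 12. → (9, 12)

(9, 12)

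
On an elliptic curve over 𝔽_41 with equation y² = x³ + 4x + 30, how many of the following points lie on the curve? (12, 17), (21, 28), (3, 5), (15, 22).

(12, 17): 17² ≡ 2, rhs ≡ 2 → on.
(21, 28): 28² ≡ 5, rhs ≡ 27 → off.
(3, 5): 5² ≡ 25, rhs ≡ 28 → off.
(15, 22): 22² ≡ 33, rhs ≡ 21 → off.

1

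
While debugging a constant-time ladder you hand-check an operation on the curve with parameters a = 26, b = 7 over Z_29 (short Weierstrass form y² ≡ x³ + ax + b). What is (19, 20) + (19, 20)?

tangent at (19, 20): λ = (3·19² + 26)/(2·20) ≡ 7/11. 11⁻¹ ≡ 8 (mod 29), so λ ≡ 7·8 ≡ 27.
  x = λ² - 19 - 19 = 729 - 38 ≡ 24; y = λ·(19 - 24) - 20 ≡ 19. → (24, 19)

(24, 19)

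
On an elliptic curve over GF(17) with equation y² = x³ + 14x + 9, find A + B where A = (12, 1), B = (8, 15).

(5, 0)

(12, 1) + (8, 15). λ = (15 - 1)/(8 - 12) ≡ 14/13 mod 17. 13⁻¹ ≡ 4 (mod 17) since 13·4 = 52 ≡ 1, so λ ≡ 5.
  x = λ² - 12 - 8 = 25 - 20 ≡ 5; y = λ·(12 - 5) - 1 ≡ 0. → (5, 0)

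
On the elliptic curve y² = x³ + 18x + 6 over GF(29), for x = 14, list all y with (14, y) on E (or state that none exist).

x³ + 18x + 6 = 3002 ≡ 15 (mod 29).
15 is a non-residue mod 29; no y exists.

none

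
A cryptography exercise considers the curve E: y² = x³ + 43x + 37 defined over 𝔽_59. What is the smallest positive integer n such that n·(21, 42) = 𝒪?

2P: tangent at (21, 42): λ = (3·21² + 43)/(2·42) ≡ 9/25. 25⁻¹ ≡ 26 (mod 59) since 25·26 = 650 ≡ 1, so λ ≡ 9·26 ≡ 57.
  x = λ² - 21 - 21 = 3249 - 42 ≡ 21; y = λ·(21 - 21) - 42 ≡ 17. → (21, 17)
3P: (21, 17) + (21, 42): same x and y₁ ≡ -y₂, so the sum is 𝒪.
3P = 𝒪, so the order is 3.

3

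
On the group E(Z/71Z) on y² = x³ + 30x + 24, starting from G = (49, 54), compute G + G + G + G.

Repeated addition: build up to 4G.
2G: tangent at (49, 54): λ = (3·49² + 30)/(2·54) ≡ 62/37. 37⁻¹ ≡ 48 (mod 71) since 37·48 = 1776 ≡ 1, so λ ≡ 62·48 ≡ 65.
  x = λ² - 49 - 49 = 4225 - 98 ≡ 9; y = λ·(49 - 9) - 54 ≡ 61. → (9, 61)
3G: (9, 61) + (49, 54). λ = (54 - 61)/(49 - 9) ≡ 64/40 mod 71. 40⁻¹ ≡ 16 (mod 71), so λ ≡ 30.
  x = λ² - 9 - 49 = 900 - 58 ≡ 61; y = λ·(9 - 61) - 61 ≡ 12. → (61, 12)
4G: (61, 12) + (49, 54). λ = (54 - 12)/(49 - 61) ≡ 42/59 mod 71. 59⁻¹ ≡ 65 (mod 71), so λ ≡ 32.
  x = λ² - 61 - 49 = 1024 - 110 ≡ 62; y = λ·(61 - 62) - 12 ≡ 27. → (62, 27)

(62, 27)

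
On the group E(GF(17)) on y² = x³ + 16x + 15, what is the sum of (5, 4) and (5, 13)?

The two points share x = 5 and their y-coordinates satisfy 4 + 13 ≡ 0 (mod 17), so they are inverses. Their sum is 𝒪.

O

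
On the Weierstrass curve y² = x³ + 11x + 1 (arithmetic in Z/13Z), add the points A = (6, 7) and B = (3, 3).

(0, 1)

(6, 7) + (3, 3). λ = (3 - 7)/(3 - 6) ≡ 9/10 mod 13. 10⁻¹ ≡ 4 (mod 13), so λ ≡ 10.
  x = λ² - 6 - 3 = 100 - 9 ≡ 0; y = λ·(6 - 0) - 7 ≡ 1. → (0, 1)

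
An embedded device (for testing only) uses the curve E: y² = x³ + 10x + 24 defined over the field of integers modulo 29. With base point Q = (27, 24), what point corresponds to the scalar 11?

(26, 5)

Double-and-add on 11 = (1011)₂. Start with Q = (27, 24) for the leading 1-bit.
double: tangent at (27, 24): λ = (3·27² + 10)/(2·24) ≡ 22/19. 19⁻¹ ≡ 26 (mod 29), so λ ≡ 22·26 ≡ 21.
  x = λ² - 27 - 27 = 441 - 54 ≡ 10; y = λ·(27 - 10) - 24 ≡ 14. → (10, 14)
double: tangent at (10, 14): λ = (3·10² + 10)/(2·14) ≡ 20/28. 28⁻¹ ≡ 28 (mod 29), so λ ≡ 20·28 ≡ 9.
  x = λ² - 10 - 10 = 81 - 20 ≡ 3; y = λ·(10 - 3) - 14 ≡ 20. → (3, 20)
add Q: (3, 20) + (27, 24). λ = (24 - 20)/(27 - 3) ≡ 4/24 mod 29. 24⁻¹ ≡ 23 (mod 29), so λ ≡ 5.
  x = λ² - 3 - 27 = 25 - 30 ≡ 24; y = λ·(3 - 24) - 20 ≡ 20. → (24, 20)
double: tangent at (24, 20): λ = (3·24² + 10)/(2·20) ≡ 27/11. 11⁻¹ ≡ 8 (mod 29), so λ ≡ 27·8 ≡ 13.
  x = λ² - 24 - 24 = 169 - 48 ≡ 5; y = λ·(24 - 5) - 20 ≡ 24. → (5, 24)
add Q: (5, 24) + (27, 24). λ = (24 - 24)/(27 - 5) ≡ 0/22 mod 29. 22⁻¹ ≡ 4 (mod 29) since 22·4 = 88 ≡ 1, so λ ≡ 0.
  x = λ² - 5 - 27 = 0 - 32 ≡ 26; y = λ·(5 - 26) - 24 ≡ 5. → (26, 5)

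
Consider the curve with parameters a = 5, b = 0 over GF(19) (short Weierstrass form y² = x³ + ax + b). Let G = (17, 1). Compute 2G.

(5, 6)

tangent at (17, 1): λ = (3·17² + 5)/(2·1) ≡ 17/2. 2⁻¹ ≡ 10 (mod 19), so λ ≡ 17·10 ≡ 18.
  x = λ² - 17 - 17 = 324 - 34 ≡ 5; y = λ·(17 - 5) - 1 ≡ 6. → (5, 6)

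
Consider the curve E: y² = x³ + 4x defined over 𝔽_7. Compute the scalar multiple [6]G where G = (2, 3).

Repeated addition: build up to 6G.
2G: tangent at (2, 3): λ = (3·2² + 4)/(2·3) ≡ 2/6. 6⁻¹ ≡ 6 (mod 7), so λ ≡ 2·6 ≡ 5.
  x = λ² - 2 - 2 = 25 - 4 ≡ 0; y = λ·(2 - 0) - 3 ≡ 0. → (0, 0)
3G: (0, 0) + (2, 3). λ = (3 - 0)/(2 - 0) ≡ 3/2 mod 7. 2⁻¹ ≡ 4 (mod 7) since 2·4 = 8 ≡ 1, so λ ≡ 5.
  x = λ² - 0 - 2 = 25 - 2 ≡ 2; y = λ·(0 - 2) - 0 ≡ 4. → (2, 4)
4G: (2, 4) + (2, 3): same x and y₁ ≡ -y₂, so the sum is 𝒪.
5G: 𝒪 + (2, 3) = (2, 3) (identity).
6G: tangent at (2, 3): λ = (3·2² + 4)/(2·3) ≡ 2/6. 6⁻¹ ≡ 6 (mod 7), so λ ≡ 2·6 ≡ 5.
  x = λ² - 2 - 2 = 25 - 4 ≡ 0; y = λ·(2 - 0) - 3 ≡ 0. → (0, 0)

(0, 0)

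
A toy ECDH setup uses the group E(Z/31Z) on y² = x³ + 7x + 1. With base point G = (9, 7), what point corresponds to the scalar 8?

(11, 18)

Repeated addition: build up to 8G.
2G: tangent at (9, 7): λ = (3·9² + 7)/(2·7) ≡ 2/14. 14⁻¹ ≡ 20 (mod 31), so λ ≡ 2·20 ≡ 9.
  x = λ² - 9 - 9 = 81 - 18 ≡ 1; y = λ·(9 - 1) - 7 ≡ 3. → (1, 3)
3G: (1, 3) + (9, 7). λ = (7 - 3)/(9 - 1) ≡ 4/8 mod 31. 8⁻¹ ≡ 4 (mod 31), so λ ≡ 16.
  x = λ² - 1 - 9 = 256 - 10 ≡ 29; y = λ·(1 - 29) - 3 ≡ 14. → (29, 14)
4G: (29, 14) + (9, 7). λ = (7 - 14)/(9 - 29) ≡ 24/11 mod 31. 11⁻¹ ≡ 17 (mod 31), so λ ≡ 5.
  x = λ² - 29 - 9 = 25 - 38 ≡ 18; y = λ·(29 - 18) - 14 ≡ 10. → (18, 10)
5G: (18, 10) + (9, 7). λ = (7 - 10)/(9 - 18) ≡ 28/22 mod 31. 22⁻¹ ≡ 24 (mod 31), so λ ≡ 21.
  x = λ² - 18 - 9 = 441 - 27 ≡ 11; y = λ·(18 - 11) - 10 ≡ 13. → (11, 13)
6G: (11, 13) + (9, 7). λ = (7 - 13)/(9 - 11) ≡ 25/29 mod 31. 29⁻¹ ≡ 15 (mod 31) since 29·15 = 435 ≡ 1, so λ ≡ 3.
  x = λ² - 11 - 9 = 9 - 20 ≡ 20; y = λ·(11 - 20) - 13 ≡ 22. → (20, 22)
7G: (20, 22) + (9, 7). λ = (7 - 22)/(9 - 20) ≡ 16/20 mod 31. 20⁻¹ ≡ 14 (mod 31) since 20·14 = 280 ≡ 1, so λ ≡ 7.
  x = λ² - 20 - 9 = 49 - 29 ≡ 20; y = λ·(20 - 20) - 22 ≡ 9. → (20, 9)
8G: (20, 9) + (9, 7). λ = (7 - 9)/(9 - 20) ≡ 29/20 mod 31. 20⁻¹ ≡ 14 (mod 31) since 20·14 = 280 ≡ 1, so λ ≡ 3.
  x = λ² - 20 - 9 = 9 - 29 ≡ 11; y = λ·(20 - 11) - 9 ≡ 18. → (11, 18)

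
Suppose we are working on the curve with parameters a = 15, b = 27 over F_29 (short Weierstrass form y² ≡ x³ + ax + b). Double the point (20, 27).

(24, 28)

tangent at (20, 27): λ = (3·20² + 15)/(2·27) ≡ 26/25. 25⁻¹ ≡ 7 (mod 29) since 25·7 = 175 ≡ 1, so λ ≡ 26·7 ≡ 8.
  x = λ² - 20 - 20 = 64 - 40 ≡ 24; y = λ·(20 - 24) - 27 ≡ 28. → (24, 28)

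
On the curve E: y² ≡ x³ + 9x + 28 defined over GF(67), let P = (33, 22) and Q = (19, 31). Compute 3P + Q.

First 3P:
Repeated addition: build up to 3P.
2P: tangent at (33, 22): λ = (3·33² + 9)/(2·22) ≡ 60/44. 44⁻¹ ≡ 32 (mod 67) since 44·32 = 1408 ≡ 1, so λ ≡ 60·32 ≡ 44.
  x = λ² - 33 - 33 = 1936 - 66 ≡ 61; y = λ·(33 - 61) - 22 ≡ 19. → (61, 19)
3P: (61, 19) + (33, 22). λ = (22 - 19)/(33 - 61) ≡ 3/39 mod 67. 39⁻¹ ≡ 55 (mod 67), so λ ≡ 31.
  x = λ² - 61 - 33 = 961 - 94 ≡ 63; y = λ·(61 - 63) - 19 ≡ 53. → (63, 53)
3P = (63, 53).
Finally 3P + Q:
(63, 53) + (19, 31). λ = (31 - 53)/(19 - 63) ≡ 45/23 mod 67. 23⁻¹ ≡ 35 (mod 67) since 23·35 = 805 ≡ 1, so λ ≡ 34.
  x = λ² - 63 - 19 = 1156 - 82 ≡ 2; y = λ·(63 - 2) - 53 ≡ 11. → (2, 11)

(2, 11)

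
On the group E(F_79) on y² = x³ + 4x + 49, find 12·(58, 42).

(27, 13)

Write G = (58, 42).
Repeated addition: build up to 12G.
2G: tangent at (58, 42): λ = (3·58² + 4)/(2·42) ≡ 63/5. 5⁻¹ ≡ 16 (mod 79), so λ ≡ 63·16 ≡ 60.
  x = λ² - 58 - 58 = 3600 - 116 ≡ 8; y = λ·(58 - 8) - 42 ≡ 35. → (8, 35)
3G: (8, 35) + (58, 42). λ = (42 - 35)/(58 - 8) ≡ 7/50 mod 79. 50⁻¹ ≡ 49 (mod 79) since 50·49 = 2450 ≡ 1, so λ ≡ 27.
  x = λ² - 8 - 58 = 729 - 66 ≡ 31; y = λ·(8 - 31) - 35 ≡ 55. → (31, 55)
4G: (31, 55) + (58, 42). λ = (42 - 55)/(58 - 31) ≡ 66/27 mod 79. 27⁻¹ ≡ 41 (mod 79), so λ ≡ 20.
  x = λ² - 31 - 58 = 400 - 89 ≡ 74; y = λ·(31 - 74) - 55 ≡ 33. → (74, 33)
5G: (74, 33) + (58, 42). λ = (42 - 33)/(58 - 74) ≡ 9/63 mod 79. 63⁻¹ ≡ 74 (mod 79), so λ ≡ 34.
  x = λ² - 74 - 58 = 1156 - 132 ≡ 76; y = λ·(74 - 76) - 33 ≡ 57. → (76, 57)
6G: (76, 57) + (58, 42). λ = (42 - 57)/(58 - 76) ≡ 64/61 mod 79. 61⁻¹ ≡ 57 (mod 79), so λ ≡ 14.
  x = λ² - 76 - 58 = 196 - 134 ≡ 62; y = λ·(76 - 62) - 57 ≡ 60. → (62, 60)
7G: (62, 60) + (58, 42). λ = (42 - 60)/(58 - 62) ≡ 61/75 mod 79. 75⁻¹ ≡ 59 (mod 79), so λ ≡ 44.
  x = λ² - 62 - 58 = 1936 - 120 ≡ 78; y = λ·(62 - 78) - 60 ≡ 26. → (78, 26)
8G: (78, 26) + (58, 42). λ = (42 - 26)/(58 - 78) ≡ 16/59 mod 79. 59⁻¹ ≡ 75 (mod 79) since 59·75 = 4425 ≡ 1, so λ ≡ 15.
  x = λ² - 78 - 58 = 225 - 136 ≡ 10; y = λ·(78 - 10) - 26 ≡ 46. → (10, 46)
9G: (10, 46) + (58, 42). λ = (42 - 46)/(58 - 10) ≡ 75/48 mod 79. 48⁻¹ ≡ 28 (mod 79), so λ ≡ 46.
  x = λ² - 10 - 58 = 2116 - 68 ≡ 73; y = λ·(10 - 73) - 46 ≡ 58. → (73, 58)
10G: (73, 58) + (58, 42). λ = (42 - 58)/(58 - 73) ≡ 63/64 mod 79. 64⁻¹ ≡ 21 (mod 79), so λ ≡ 59.
  x = λ² - 73 - 58 = 3481 - 131 ≡ 32; y = λ·(73 - 32) - 58 ≡ 70. → (32, 70)
11G: (32, 70) + (58, 42). λ = (42 - 70)/(58 - 32) ≡ 51/26 mod 79. 26⁻¹ ≡ 76 (mod 79), so λ ≡ 5.
  x = λ² - 32 - 58 = 25 - 90 ≡ 14; y = λ·(32 - 14) - 70 ≡ 20. → (14, 20)
12G: (14, 20) + (58, 42). λ = (42 - 20)/(58 - 14) ≡ 22/44 mod 79. 44⁻¹ ≡ 9 (mod 79), so λ ≡ 40.
  x = λ² - 14 - 58 = 1600 - 72 ≡ 27; y = λ·(14 - 27) - 20 ≡ 13. → (27, 13)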